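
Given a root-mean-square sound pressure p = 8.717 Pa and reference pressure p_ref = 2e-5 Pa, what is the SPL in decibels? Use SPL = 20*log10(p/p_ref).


p / p_ref = 8.717 / 2e-5 = 435850
SPL = 20 * log10(435850) = 112.79 dB


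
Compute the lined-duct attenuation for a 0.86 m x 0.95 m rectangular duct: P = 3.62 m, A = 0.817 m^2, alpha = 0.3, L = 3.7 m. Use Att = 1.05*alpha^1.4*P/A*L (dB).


alpha^1.4 = 0.3^1.4 = 0.18534
Attenuation rate = 1.05 * alpha^1.4 * P / A
= 1.05 * 0.18534 * 3.62 / 0.817 = 0.862273 dB/m
Total Att = 0.862273 * 3.7 = 3.1904 dB


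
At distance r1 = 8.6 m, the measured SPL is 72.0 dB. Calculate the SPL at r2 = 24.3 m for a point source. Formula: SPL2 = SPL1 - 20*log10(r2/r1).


r2/r1 = 24.3/8.6 = 2.82558
Correction = 20*log10(2.82558) = 9.02215 dB
SPL2 = 72.0 - 9.02215 = 62.978 dB


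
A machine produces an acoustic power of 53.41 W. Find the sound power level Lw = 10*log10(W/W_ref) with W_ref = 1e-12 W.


W / W_ref = 53.41 / 1e-12 = 5.341e+13
Lw = 10 * log10(5.341e+13) = 137.28 dB


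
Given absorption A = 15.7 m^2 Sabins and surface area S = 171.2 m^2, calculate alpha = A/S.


Absorption coefficient = absorbed power / incident power
alpha = A / S = 15.7 / 171.2 = 0.091706


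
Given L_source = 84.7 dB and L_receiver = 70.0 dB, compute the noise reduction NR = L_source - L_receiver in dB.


NR = L_source - L_receiver (difference between source and receiving room levels)
NR = 84.7 - 70.0 = 14.7 dB


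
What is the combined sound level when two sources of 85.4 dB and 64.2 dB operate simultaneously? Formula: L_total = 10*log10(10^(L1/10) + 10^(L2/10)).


10^(85.4/10) = 3.46737e+08
10^(64.2/10) = 2.63027e+06
Sum = 3.46737e+08 + 2.63027e+06 = 3.49367e+08
L_total = 10*log10(3.49367e+08) = 85.433 dB


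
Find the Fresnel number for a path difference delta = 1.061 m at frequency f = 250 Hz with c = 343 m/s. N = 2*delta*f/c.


N = 2*delta*f/c = 2*delta/lambda, where lambda = c/f
lambda = 343 / 250 = 1.372 m
N = 2 * 1.061 / 1.372 = 1.5466


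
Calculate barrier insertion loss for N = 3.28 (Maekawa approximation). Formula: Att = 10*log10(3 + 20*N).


3 + 20*N = 3 + 20*3.28 = 68.6
Att = 10*log10(68.6) = 18.363 dB


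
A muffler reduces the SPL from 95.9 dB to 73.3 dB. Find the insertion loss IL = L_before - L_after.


Insertion loss = SPL without muffler - SPL with muffler
IL = 95.9 - 73.3 = 22.6 dB


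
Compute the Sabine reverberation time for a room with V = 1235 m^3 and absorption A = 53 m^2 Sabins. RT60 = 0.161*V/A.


RT60 = 0.161 * 1235 / 53 = 3.7516 s


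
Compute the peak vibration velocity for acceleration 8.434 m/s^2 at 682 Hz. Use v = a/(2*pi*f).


omega = 2*pi*f = 2*pi*682 = 4285.13 rad/s
v = a / omega = 8.434 / 4285.13 = 0.0019682 m/s


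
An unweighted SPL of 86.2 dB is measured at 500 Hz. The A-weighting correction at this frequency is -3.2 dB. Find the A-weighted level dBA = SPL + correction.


A-weighting table: 500 Hz -> -3.2 dB correction
SPL_A = SPL + correction = 86.2 + (-3.2) = 83 dBA


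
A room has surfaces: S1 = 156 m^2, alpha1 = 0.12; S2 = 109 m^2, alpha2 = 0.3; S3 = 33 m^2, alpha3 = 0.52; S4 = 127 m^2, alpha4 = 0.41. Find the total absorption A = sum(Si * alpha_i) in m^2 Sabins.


156 * 0.12 = 18.72
109 * 0.3 = 32.7
33 * 0.52 = 17.16
127 * 0.41 = 52.07
A_total = 18.72 + 32.7 + 17.16 + 52.07 = 120.65 m^2


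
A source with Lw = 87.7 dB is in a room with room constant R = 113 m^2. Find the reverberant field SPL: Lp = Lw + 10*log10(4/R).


4/R = 4/113 = 0.0353982
Lp = 87.7 + 10*log10(0.0353982) = 73.19 dB


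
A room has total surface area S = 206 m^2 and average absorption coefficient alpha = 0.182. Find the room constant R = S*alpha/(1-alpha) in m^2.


R = 206 * 0.182 / (1 - 0.182) = 45.834 m^2


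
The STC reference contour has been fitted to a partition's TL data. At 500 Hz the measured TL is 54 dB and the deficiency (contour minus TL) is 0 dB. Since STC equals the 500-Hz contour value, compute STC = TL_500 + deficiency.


By ASTM E413, STC = value of the fitted reference contour at 500 Hz.
Contour value at 500 Hz = TL_500 + deficiency = 54 + 0 = 54
STC = 54


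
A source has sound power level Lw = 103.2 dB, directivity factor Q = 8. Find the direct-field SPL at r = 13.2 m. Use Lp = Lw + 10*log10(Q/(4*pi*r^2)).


4*pi*r^2 = 4*pi*13.2^2 = 2189.56 m^2
Q / (4*pi*r^2) = 8 / 2189.56 = 0.0036537
Lp = 103.2 + 10*log10(0.0036537) = 78.827 dB


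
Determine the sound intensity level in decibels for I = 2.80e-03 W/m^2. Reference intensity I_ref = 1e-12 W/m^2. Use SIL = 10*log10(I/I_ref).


I / I_ref = 2.80e-03 / 1e-12 = 2.8e+09
SIL = 10 * log10(2.8e+09) = 94.472 dB


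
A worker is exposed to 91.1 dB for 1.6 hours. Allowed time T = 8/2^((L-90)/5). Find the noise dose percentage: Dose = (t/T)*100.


T_allowed = 8 / 2^((91.1 - 90)/5) = 6.86852 hr
Dose = 1.6 / 6.86852 * 100 = 23.295 %


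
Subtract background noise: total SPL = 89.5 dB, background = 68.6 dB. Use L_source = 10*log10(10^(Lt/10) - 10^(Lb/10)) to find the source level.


10^(89.5/10) = 8.91251e+08
10^(68.6/10) = 7.24436e+06
Difference = 8.91251e+08 - 7.24436e+06 = 8.84007e+08
L_source = 10*log10(8.84007e+08) = 89.465 dB


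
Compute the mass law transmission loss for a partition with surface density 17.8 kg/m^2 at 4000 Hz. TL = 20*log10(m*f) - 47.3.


m * f = 17.8 * 4000 = 71200
20*log10(71200) = 97.0496 dB
TL = 97.0496 - 47.3 = 49.75 dB


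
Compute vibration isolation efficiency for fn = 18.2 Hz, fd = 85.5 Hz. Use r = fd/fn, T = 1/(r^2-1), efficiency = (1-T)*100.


r = 85.5 / 18.2 = 4.6978
r^2 - 1 = 4.6978^2 - 1 = 21.0693
T = 1/21.0693 = 0.0474624
Efficiency = (1 - 0.0474624)*100 = 95.254 %


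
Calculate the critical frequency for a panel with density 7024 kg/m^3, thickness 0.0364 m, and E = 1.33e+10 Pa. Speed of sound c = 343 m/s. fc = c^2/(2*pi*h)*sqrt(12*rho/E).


12*rho/E = 12*7024/1.33e+10 = 6.33744e-06
sqrt(12*rho/E) = sqrt(6.33744e-06) = 0.00251743
c^2/(2*pi*h) = 343^2/(2*pi*0.0364) = 514407
fc = 514407 * 0.00251743 = 1295 Hz


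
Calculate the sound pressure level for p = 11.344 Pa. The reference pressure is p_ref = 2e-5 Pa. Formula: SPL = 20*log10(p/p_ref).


p / p_ref = 11.344 / 2e-5 = 567200
SPL = 20 * log10(567200) = 115.07 dB


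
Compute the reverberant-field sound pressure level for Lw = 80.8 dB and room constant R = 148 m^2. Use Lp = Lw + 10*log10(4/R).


4/R = 4/148 = 0.027027
Lp = 80.8 + 10*log10(0.027027) = 65.118 dB


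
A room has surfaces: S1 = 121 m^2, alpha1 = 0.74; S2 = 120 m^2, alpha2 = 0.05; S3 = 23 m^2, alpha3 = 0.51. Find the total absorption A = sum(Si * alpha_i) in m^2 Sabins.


121 * 0.74 = 89.54
120 * 0.05 = 6
23 * 0.51 = 11.73
A_total = 89.54 + 6 + 11.73 = 107.27 m^2


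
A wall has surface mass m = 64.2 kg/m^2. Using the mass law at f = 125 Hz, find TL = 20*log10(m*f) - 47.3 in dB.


m * f = 64.2 * 125 = 8025
20*log10(8025) = 78.0889 dB
TL = 78.0889 - 47.3 = 30.789 dB


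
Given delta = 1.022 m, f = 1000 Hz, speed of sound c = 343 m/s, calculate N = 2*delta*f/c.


N = 2*delta*f/c = 2*delta/lambda, where lambda = c/f
lambda = 343 / 1000 = 0.343 m
N = 2 * 1.022 / 0.343 = 5.9592


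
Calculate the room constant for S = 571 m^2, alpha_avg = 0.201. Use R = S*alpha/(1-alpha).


R = 571 * 0.201 / (1 - 0.201) = 143.64 m^2


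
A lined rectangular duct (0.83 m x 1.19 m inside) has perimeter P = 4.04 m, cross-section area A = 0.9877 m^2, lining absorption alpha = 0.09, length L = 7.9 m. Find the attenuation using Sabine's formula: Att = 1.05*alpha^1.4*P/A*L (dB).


alpha^1.4 = 0.09^1.4 = 0.034351
Attenuation rate = 1.05 * alpha^1.4 * P / A
= 1.05 * 0.034351 * 4.04 / 0.9877 = 0.147532 dB/m
Total Att = 0.147532 * 7.9 = 1.1655 dB


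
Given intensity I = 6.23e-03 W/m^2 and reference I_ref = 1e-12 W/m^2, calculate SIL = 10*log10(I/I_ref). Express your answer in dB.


I / I_ref = 6.23e-03 / 1e-12 = 6.23e+09
SIL = 10 * log10(6.23e+09) = 97.945 dB


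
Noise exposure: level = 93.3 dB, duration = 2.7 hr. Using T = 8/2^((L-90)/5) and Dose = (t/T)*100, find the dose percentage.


T_allowed = 8 / 2^((93.3 - 90)/5) = 5.06303 hr
Dose = 2.7 / 5.06303 * 100 = 53.328 %


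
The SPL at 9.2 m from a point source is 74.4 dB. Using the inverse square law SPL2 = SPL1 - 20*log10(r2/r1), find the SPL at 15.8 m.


r2/r1 = 15.8/9.2 = 1.71739
Correction = 20*log10(1.71739) = 4.69738 dB
SPL2 = 74.4 - 4.69738 = 69.703 dB


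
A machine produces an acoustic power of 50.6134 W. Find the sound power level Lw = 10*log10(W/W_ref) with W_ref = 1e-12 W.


W / W_ref = 50.6134 / 1e-12 = 5.06134e+13
Lw = 10 * log10(5.06134e+13) = 137.04 dB


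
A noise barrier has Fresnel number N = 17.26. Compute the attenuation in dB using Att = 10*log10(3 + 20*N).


3 + 20*N = 3 + 20*17.26 = 348.2
Att = 10*log10(348.2) = 25.418 dB


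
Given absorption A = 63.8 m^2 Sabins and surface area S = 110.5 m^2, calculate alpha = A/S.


Absorption coefficient = absorbed power / incident power
alpha = A / S = 63.8 / 110.5 = 0.57738


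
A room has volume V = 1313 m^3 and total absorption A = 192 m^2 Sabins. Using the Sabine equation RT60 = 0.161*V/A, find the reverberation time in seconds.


RT60 = 0.161 * 1313 / 192 = 1.101 s


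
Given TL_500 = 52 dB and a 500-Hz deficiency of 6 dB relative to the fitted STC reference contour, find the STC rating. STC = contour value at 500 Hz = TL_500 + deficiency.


By ASTM E413, STC = value of the fitted reference contour at 500 Hz.
Contour value at 500 Hz = TL_500 + deficiency = 52 + 6 = 58
STC = 58


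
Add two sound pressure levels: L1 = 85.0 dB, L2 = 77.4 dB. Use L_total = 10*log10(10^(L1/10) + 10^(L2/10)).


10^(85.0/10) = 3.16228e+08
10^(77.4/10) = 5.49541e+07
Sum = 3.16228e+08 + 5.49541e+07 = 3.71182e+08
L_total = 10*log10(3.71182e+08) = 85.696 dB


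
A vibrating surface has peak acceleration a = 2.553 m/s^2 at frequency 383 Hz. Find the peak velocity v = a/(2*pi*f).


omega = 2*pi*f = 2*pi*383 = 2406.46 rad/s
v = a / omega = 2.553 / 2406.46 = 0.0010609 m/s


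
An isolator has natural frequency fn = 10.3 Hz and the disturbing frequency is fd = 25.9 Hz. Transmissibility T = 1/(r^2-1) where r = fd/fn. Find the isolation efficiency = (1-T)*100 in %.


r = 25.9 / 10.3 = 2.51456
r^2 - 1 = 2.51456^2 - 1 = 5.32301
T = 1/5.32301 = 0.187864
Efficiency = (1 - 0.187864)*100 = 81.214 %


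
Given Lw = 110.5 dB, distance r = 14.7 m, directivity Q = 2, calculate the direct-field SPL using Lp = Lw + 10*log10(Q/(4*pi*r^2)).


4*pi*r^2 = 4*pi*14.7^2 = 2715.47 m^2
Q / (4*pi*r^2) = 2 / 2715.47 = 0.000736521
Lp = 110.5 + 10*log10(0.000736521) = 79.172 dB


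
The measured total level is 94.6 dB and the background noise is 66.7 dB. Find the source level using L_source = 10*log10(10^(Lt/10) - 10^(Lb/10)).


10^(94.6/10) = 2.88403e+09
10^(66.7/10) = 4.67735e+06
Difference = 2.88403e+09 - 4.67735e+06 = 2.87935e+09
L_source = 10*log10(2.87935e+09) = 94.593 dB


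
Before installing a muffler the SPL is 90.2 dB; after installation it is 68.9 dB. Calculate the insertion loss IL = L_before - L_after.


Insertion loss = SPL without muffler - SPL with muffler
IL = 90.2 - 68.9 = 21.3 dB


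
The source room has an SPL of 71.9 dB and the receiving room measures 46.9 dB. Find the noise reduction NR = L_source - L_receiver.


NR = L_source - L_receiver (difference between source and receiving room levels)
NR = 71.9 - 46.9 = 25 dB


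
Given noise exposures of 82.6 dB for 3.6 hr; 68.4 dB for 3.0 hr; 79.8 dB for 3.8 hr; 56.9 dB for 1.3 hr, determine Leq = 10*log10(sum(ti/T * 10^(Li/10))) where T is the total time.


T_total = 3.6 + 3.0 + 3.8 + 1.3 = 11.7 hr
(3.6/11.7) * 10^(82.6/10) = 5.59908e+07
(3.0/11.7) * 10^(68.4/10) = 1.77393e+06
(3.8/11.7) * 10^(79.8/10) = 3.10169e+07
(1.3/11.7) * 10^(56.9/10) = 54419.9
Sum = 5.59908e+07 + 1.77393e+06 + 3.10169e+07 + 54419.9 = 8.8836e+07
Leq = 10*log10(8.8836e+07) = 79.486 dB


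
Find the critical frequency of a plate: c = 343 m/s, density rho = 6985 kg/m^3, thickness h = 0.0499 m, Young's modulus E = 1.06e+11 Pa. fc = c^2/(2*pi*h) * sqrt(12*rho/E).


12*rho/E = 12*6985/1.06e+11 = 7.90755e-07
sqrt(12*rho/E) = sqrt(7.90755e-07) = 0.000889244
c^2/(2*pi*h) = 343^2/(2*pi*0.0499) = 375239
fc = 375239 * 0.000889244 = 333.68 Hz


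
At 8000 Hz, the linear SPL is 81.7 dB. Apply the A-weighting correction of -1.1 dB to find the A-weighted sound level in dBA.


A-weighting table: 8000 Hz -> -1.1 dB correction
SPL_A = SPL + correction = 81.7 + (-1.1) = 80.6 dBA


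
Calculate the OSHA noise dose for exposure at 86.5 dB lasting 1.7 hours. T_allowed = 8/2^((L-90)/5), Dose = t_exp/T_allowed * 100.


T_allowed = 8 / 2^((86.5 - 90)/5) = 12.996 hr
Dose = 1.7 / 12.996 * 100 = 13.081 %


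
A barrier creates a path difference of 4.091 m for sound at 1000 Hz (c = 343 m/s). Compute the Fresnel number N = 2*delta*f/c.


N = 2*delta*f/c = 2*delta/lambda, where lambda = c/f
lambda = 343 / 1000 = 0.343 m
N = 2 * 4.091 / 0.343 = 23.854


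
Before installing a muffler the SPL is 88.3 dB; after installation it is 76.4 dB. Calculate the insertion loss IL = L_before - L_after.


Insertion loss = SPL without muffler - SPL with muffler
IL = 88.3 - 76.4 = 11.9 dB


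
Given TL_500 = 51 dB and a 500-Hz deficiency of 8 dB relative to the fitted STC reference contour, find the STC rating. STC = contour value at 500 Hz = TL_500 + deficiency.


By ASTM E413, STC = value of the fitted reference contour at 500 Hz.
Contour value at 500 Hz = TL_500 + deficiency = 51 + 8 = 59
STC = 59


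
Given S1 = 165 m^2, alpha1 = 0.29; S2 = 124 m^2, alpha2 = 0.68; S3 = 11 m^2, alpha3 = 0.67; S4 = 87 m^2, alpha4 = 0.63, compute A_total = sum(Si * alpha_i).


165 * 0.29 = 47.85
124 * 0.68 = 84.32
11 * 0.67 = 7.37
87 * 0.63 = 54.81
A_total = 47.85 + 84.32 + 7.37 + 54.81 = 194.35 m^2


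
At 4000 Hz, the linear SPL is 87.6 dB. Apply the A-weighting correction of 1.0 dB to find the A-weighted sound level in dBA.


A-weighting table: 4000 Hz -> 1.0 dB correction
SPL_A = SPL + correction = 87.6 + (1.0) = 88.6 dBA


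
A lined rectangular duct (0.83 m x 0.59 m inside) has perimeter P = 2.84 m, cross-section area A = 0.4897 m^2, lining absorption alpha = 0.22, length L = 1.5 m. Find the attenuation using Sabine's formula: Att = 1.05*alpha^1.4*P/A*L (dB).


alpha^1.4 = 0.22^1.4 = 0.120058
Attenuation rate = 1.05 * alpha^1.4 * P / A
= 1.05 * 0.120058 * 2.84 / 0.4897 = 0.731086 dB/m
Total Att = 0.731086 * 1.5 = 1.0966 dB


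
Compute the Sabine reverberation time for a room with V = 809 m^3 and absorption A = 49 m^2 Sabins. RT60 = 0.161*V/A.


RT60 = 0.161 * 809 / 49 = 2.6581 s


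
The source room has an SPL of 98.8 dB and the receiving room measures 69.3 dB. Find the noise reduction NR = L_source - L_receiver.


NR = L_source - L_receiver (difference between source and receiving room levels)
NR = 98.8 - 69.3 = 29.5 dB


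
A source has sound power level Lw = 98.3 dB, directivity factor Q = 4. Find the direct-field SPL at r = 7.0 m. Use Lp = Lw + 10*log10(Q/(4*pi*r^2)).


4*pi*r^2 = 4*pi*7.0^2 = 615.752 m^2
Q / (4*pi*r^2) = 4 / 615.752 = 0.00649612
Lp = 98.3 + 10*log10(0.00649612) = 76.427 dB


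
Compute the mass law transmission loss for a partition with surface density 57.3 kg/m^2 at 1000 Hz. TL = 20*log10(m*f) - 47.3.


m * f = 57.3 * 1000 = 57300
20*log10(57300) = 95.1631 dB
TL = 95.1631 - 47.3 = 47.863 dB


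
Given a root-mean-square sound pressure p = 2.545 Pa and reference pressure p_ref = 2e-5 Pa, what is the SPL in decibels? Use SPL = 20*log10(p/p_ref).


p / p_ref = 2.545 / 2e-5 = 127250
SPL = 20 * log10(127250) = 102.09 dB


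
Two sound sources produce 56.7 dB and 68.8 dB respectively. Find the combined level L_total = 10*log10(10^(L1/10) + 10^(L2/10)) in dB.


10^(56.7/10) = 467735
10^(68.8/10) = 7.58578e+06
Sum = 467735 + 7.58578e+06 = 8.05352e+06
L_total = 10*log10(8.05352e+06) = 69.06 dB


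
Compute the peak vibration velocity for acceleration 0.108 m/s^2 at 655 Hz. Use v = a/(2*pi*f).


omega = 2*pi*f = 2*pi*655 = 4115.49 rad/s
v = a / omega = 0.108 / 4115.49 = 2.6242e-05 m/s


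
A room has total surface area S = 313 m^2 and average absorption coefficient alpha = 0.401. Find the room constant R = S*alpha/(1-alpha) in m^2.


R = 313 * 0.401 / (1 - 0.401) = 209.54 m^2


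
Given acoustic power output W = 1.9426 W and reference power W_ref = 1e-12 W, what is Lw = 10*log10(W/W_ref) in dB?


W / W_ref = 1.9426 / 1e-12 = 1.9426e+12
Lw = 10 * log10(1.9426e+12) = 122.88 dB


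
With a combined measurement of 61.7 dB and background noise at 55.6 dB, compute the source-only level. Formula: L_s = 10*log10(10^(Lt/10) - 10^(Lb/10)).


10^(61.7/10) = 1.47911e+06
10^(55.6/10) = 363078
Difference = 1.47911e+06 - 363078 = 1.11603e+06
L_source = 10*log10(1.11603e+06) = 60.477 dB


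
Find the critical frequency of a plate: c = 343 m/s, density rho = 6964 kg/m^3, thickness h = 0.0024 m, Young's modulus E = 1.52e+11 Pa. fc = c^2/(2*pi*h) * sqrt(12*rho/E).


12*rho/E = 12*6964/1.52e+11 = 5.49789e-07
sqrt(12*rho/E) = sqrt(5.49789e-07) = 0.000741478
c^2/(2*pi*h) = 343^2/(2*pi*0.0024) = 7.80184e+06
fc = 7.80184e+06 * 0.000741478 = 5784.9 Hz


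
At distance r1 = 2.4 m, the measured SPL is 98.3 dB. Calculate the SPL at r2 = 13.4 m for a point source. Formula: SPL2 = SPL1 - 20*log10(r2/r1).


r2/r1 = 13.4/2.4 = 5.58333
Correction = 20*log10(5.58333) = 14.9379 dB
SPL2 = 98.3 - 14.9379 = 83.362 dB


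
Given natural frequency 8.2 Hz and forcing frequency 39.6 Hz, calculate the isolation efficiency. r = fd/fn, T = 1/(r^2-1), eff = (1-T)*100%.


r = 39.6 / 8.2 = 4.82927
r^2 - 1 = 4.82927^2 - 1 = 22.3218
T = 1/22.3218 = 0.0447993
Efficiency = (1 - 0.0447993)*100 = 95.52 %


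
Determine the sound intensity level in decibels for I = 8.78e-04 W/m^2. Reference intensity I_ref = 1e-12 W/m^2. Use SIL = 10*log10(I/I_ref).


I / I_ref = 8.78e-04 / 1e-12 = 8.78e+08
SIL = 10 * log10(8.78e+08) = 89.435 dB


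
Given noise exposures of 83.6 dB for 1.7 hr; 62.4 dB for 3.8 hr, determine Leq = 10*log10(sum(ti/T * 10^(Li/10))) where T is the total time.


T_total = 1.7 + 3.8 = 5.5 hr
(1.7/5.5) * 10^(83.6/10) = 7.08086e+07
(3.8/5.5) * 10^(62.4/10) = 1.20066e+06
Sum = 7.08086e+07 + 1.20066e+06 = 7.20093e+07
Leq = 10*log10(7.20093e+07) = 78.574 dB


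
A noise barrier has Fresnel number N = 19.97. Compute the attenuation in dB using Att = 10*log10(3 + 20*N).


3 + 20*N = 3 + 20*19.97 = 402.4
Att = 10*log10(402.4) = 26.047 dB


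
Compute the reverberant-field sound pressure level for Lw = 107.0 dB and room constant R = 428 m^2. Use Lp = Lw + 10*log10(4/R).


4/R = 4/428 = 0.00934579
Lp = 107.0 + 10*log10(0.00934579) = 86.706 dB


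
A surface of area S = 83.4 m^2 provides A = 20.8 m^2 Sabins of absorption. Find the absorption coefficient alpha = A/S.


Absorption coefficient = absorbed power / incident power
alpha = A / S = 20.8 / 83.4 = 0.2494


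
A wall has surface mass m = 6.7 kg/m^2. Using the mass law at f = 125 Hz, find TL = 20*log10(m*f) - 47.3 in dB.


m * f = 6.7 * 125 = 837.5
20*log10(837.5) = 58.4597 dB
TL = 58.4597 - 47.3 = 11.16 dB


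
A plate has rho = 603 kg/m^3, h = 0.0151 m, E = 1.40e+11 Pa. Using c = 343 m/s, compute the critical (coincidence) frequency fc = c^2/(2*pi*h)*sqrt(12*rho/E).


12*rho/E = 12*603/1.40e+11 = 5.16857e-08
sqrt(12*rho/E) = sqrt(5.16857e-08) = 0.000227345
c^2/(2*pi*h) = 343^2/(2*pi*0.0151) = 1.24003e+06
fc = 1.24003e+06 * 0.000227345 = 281.91 Hz


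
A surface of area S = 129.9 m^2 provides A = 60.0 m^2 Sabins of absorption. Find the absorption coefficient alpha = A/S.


Absorption coefficient = absorbed power / incident power
alpha = A / S = 60.0 / 129.9 = 0.46189


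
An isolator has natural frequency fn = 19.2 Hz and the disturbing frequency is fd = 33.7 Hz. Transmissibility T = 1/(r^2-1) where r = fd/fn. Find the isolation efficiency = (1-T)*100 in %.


r = 33.7 / 19.2 = 1.75521
r^2 - 1 = 1.75521^2 - 1 = 2.08076
T = 1/2.08076 = 0.480594
Efficiency = (1 - 0.480594)*100 = 51.941 %


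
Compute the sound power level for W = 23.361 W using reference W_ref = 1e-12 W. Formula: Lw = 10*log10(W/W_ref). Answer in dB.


W / W_ref = 23.361 / 1e-12 = 2.3361e+13
Lw = 10 * log10(2.3361e+13) = 133.68 dB


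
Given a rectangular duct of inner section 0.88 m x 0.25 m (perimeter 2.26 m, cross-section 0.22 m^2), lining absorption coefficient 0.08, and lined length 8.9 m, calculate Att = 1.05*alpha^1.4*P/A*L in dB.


alpha^1.4 = 0.08^1.4 = 0.029129
Attenuation rate = 1.05 * alpha^1.4 * P / A
= 1.05 * 0.029129 * 2.26 / 0.22 = 0.314196 dB/m
Total Att = 0.314196 * 8.9 = 2.7963 dB


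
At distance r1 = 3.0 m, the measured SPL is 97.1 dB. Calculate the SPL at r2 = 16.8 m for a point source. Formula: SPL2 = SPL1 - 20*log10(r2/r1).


r2/r1 = 16.8/3.0 = 5.6
Correction = 20*log10(5.6) = 14.9638 dB
SPL2 = 97.1 - 14.9638 = 82.136 dB


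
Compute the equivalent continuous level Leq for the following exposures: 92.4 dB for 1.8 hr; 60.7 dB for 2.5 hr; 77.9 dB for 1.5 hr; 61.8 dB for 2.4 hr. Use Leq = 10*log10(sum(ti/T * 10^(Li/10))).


T_total = 1.8 + 2.5 + 1.5 + 2.4 = 8.2 hr
(1.8/8.2) * 10^(92.4/10) = 3.81468e+08
(2.5/8.2) * 10^(60.7/10) = 358200
(1.5/8.2) * 10^(77.9/10) = 1.12792e+07
(2.4/8.2) * 10^(61.8/10) = 442994
Sum = 3.81468e+08 + 358200 + 1.12792e+07 + 442994 = 3.93548e+08
Leq = 10*log10(3.93548e+08) = 85.95 dB


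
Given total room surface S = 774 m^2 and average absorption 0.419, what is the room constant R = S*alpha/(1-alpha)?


R = 774 * 0.419 / (1 - 0.419) = 558.19 m^2


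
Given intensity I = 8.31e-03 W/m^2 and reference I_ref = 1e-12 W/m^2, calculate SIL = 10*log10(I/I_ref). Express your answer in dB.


I / I_ref = 8.31e-03 / 1e-12 = 8.31e+09
SIL = 10 * log10(8.31e+09) = 99.196 dB


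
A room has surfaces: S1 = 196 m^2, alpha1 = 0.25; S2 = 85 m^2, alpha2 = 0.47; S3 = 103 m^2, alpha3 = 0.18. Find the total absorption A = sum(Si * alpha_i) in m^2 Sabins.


196 * 0.25 = 49
85 * 0.47 = 39.95
103 * 0.18 = 18.54
A_total = 49 + 39.95 + 18.54 = 107.49 m^2


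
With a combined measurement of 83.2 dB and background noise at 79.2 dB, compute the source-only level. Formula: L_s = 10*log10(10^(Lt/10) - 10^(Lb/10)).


10^(83.2/10) = 2.0893e+08
10^(79.2/10) = 8.31764e+07
Difference = 2.0893e+08 - 8.31764e+07 = 1.25754e+08
L_source = 10*log10(1.25754e+08) = 80.995 dB


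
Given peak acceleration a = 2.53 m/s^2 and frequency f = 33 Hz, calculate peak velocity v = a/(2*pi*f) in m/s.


omega = 2*pi*f = 2*pi*33 = 207.345 rad/s
v = a / omega = 2.53 / 207.345 = 0.012202 m/s


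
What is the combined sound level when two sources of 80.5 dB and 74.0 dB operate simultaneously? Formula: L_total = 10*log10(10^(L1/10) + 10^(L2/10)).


10^(80.5/10) = 1.12202e+08
10^(74.0/10) = 2.51189e+07
Sum = 1.12202e+08 + 2.51189e+07 = 1.37321e+08
L_total = 10*log10(1.37321e+08) = 81.377 dB


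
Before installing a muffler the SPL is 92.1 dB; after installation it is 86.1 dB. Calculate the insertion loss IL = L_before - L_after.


Insertion loss = SPL without muffler - SPL with muffler
IL = 92.1 - 86.1 = 6 dB


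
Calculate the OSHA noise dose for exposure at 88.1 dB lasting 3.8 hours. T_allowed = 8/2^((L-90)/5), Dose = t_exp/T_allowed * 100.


T_allowed = 8 / 2^((88.1 - 90)/5) = 10.4107 hr
Dose = 3.8 / 10.4107 * 100 = 36.501 %


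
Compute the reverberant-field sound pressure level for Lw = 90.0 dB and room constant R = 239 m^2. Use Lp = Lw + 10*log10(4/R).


4/R = 4/239 = 0.0167364
Lp = 90.0 + 10*log10(0.0167364) = 72.237 dB


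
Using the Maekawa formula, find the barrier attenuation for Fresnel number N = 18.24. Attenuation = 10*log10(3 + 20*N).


3 + 20*N = 3 + 20*18.24 = 367.8
Att = 10*log10(367.8) = 25.656 dB


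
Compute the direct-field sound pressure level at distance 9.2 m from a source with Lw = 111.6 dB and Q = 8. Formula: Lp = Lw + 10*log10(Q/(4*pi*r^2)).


4*pi*r^2 = 4*pi*9.2^2 = 1063.62 m^2
Q / (4*pi*r^2) = 8 / 1063.62 = 0.00752148
Lp = 111.6 + 10*log10(0.00752148) = 90.363 dB


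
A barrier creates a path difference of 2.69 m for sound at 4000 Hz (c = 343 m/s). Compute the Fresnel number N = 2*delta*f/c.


N = 2*delta*f/c = 2*delta/lambda, where lambda = c/f
lambda = 343 / 4000 = 0.08575 m
N = 2 * 2.69 / 0.08575 = 62.741


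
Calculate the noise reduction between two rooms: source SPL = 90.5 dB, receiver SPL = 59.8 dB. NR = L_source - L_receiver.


NR = L_source - L_receiver (difference between source and receiving room levels)
NR = 90.5 - 59.8 = 30.7 dB


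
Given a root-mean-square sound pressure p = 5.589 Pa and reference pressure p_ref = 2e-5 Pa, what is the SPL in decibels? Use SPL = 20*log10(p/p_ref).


p / p_ref = 5.589 / 2e-5 = 279450
SPL = 20 * log10(279450) = 108.93 dB


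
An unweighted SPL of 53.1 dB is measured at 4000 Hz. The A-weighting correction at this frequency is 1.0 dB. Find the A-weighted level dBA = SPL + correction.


A-weighting table: 4000 Hz -> 1.0 dB correction
SPL_A = SPL + correction = 53.1 + (1.0) = 54.1 dBA


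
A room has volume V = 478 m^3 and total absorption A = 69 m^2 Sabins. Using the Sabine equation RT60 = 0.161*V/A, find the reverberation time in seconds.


RT60 = 0.161 * 478 / 69 = 1.1153 s


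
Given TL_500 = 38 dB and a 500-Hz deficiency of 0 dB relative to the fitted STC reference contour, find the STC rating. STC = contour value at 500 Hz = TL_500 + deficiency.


By ASTM E413, STC = value of the fitted reference contour at 500 Hz.
Contour value at 500 Hz = TL_500 + deficiency = 38 + 0 = 38
STC = 38


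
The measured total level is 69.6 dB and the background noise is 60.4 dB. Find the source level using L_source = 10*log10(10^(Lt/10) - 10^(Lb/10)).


10^(69.6/10) = 9.12011e+06
10^(60.4/10) = 1.09648e+06
Difference = 9.12011e+06 - 1.09648e+06 = 8.02363e+06
L_source = 10*log10(8.02363e+06) = 69.044 dB


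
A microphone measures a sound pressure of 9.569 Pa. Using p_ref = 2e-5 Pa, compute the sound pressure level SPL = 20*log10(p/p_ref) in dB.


p / p_ref = 9.569 / 2e-5 = 478450
SPL = 20 * log10(478450) = 113.6 dB


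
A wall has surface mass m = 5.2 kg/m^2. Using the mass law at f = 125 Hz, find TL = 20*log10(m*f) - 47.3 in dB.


m * f = 5.2 * 125 = 650
20*log10(650) = 56.2583 dB
TL = 56.2583 - 47.3 = 8.9583 dB


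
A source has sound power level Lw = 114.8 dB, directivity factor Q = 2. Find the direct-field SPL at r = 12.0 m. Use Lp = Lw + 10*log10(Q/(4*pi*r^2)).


4*pi*r^2 = 4*pi*12.0^2 = 1809.56 m^2
Q / (4*pi*r^2) = 2 / 1809.56 = 0.00110524
Lp = 114.8 + 10*log10(0.00110524) = 85.235 dB


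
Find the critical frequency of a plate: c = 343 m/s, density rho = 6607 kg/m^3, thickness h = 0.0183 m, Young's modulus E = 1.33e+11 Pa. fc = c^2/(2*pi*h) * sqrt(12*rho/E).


12*rho/E = 12*6607/1.33e+11 = 5.9612e-07
sqrt(12*rho/E) = sqrt(5.9612e-07) = 0.000772088
c^2/(2*pi*h) = 343^2/(2*pi*0.0183) = 1.02319e+06
fc = 1.02319e+06 * 0.000772088 = 789.99 Hz


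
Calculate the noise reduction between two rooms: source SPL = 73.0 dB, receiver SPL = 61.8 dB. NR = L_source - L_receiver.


NR = L_source - L_receiver (difference between source and receiving room levels)
NR = 73.0 - 61.8 = 11.2 dB


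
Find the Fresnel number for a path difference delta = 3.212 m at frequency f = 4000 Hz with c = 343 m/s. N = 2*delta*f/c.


N = 2*delta*f/c = 2*delta/lambda, where lambda = c/f
lambda = 343 / 4000 = 0.08575 m
N = 2 * 3.212 / 0.08575 = 74.915


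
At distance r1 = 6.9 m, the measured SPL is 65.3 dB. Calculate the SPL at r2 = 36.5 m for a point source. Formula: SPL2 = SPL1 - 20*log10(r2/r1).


r2/r1 = 36.5/6.9 = 5.28986
Correction = 20*log10(5.28986) = 14.4689 dB
SPL2 = 65.3 - 14.4689 = 50.831 dB


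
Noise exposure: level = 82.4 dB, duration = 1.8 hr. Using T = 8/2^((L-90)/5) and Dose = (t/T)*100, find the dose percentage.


T_allowed = 8 / 2^((82.4 - 90)/5) = 22.9433 hr
Dose = 1.8 / 22.9433 * 100 = 7.8454 %


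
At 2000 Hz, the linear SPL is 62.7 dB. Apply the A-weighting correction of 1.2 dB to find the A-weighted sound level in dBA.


A-weighting table: 2000 Hz -> 1.2 dB correction
SPL_A = SPL + correction = 62.7 + (1.2) = 63.9 dBA


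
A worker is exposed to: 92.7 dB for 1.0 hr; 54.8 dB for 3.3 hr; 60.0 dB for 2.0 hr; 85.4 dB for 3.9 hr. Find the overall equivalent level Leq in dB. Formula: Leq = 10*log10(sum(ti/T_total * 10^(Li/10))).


T_total = 1.0 + 3.3 + 2.0 + 3.9 = 10.2 hr
(1.0/10.2) * 10^(92.7/10) = 1.82558e+08
(3.3/10.2) * 10^(54.8/10) = 97704.3
(2.0/10.2) * 10^(60.0/10) = 196078
(3.9/10.2) * 10^(85.4/10) = 1.32576e+08
Sum = 1.82558e+08 + 97704.3 + 196078 + 1.32576e+08 = 3.15428e+08
Leq = 10*log10(3.15428e+08) = 84.989 dB


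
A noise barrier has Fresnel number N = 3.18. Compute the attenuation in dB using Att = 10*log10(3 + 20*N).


3 + 20*N = 3 + 20*3.18 = 66.6
Att = 10*log10(66.6) = 18.235 dB


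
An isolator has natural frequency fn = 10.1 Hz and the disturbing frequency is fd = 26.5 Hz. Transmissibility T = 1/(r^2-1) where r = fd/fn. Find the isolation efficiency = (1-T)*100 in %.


r = 26.5 / 10.1 = 2.62376
r^2 - 1 = 2.62376^2 - 1 = 5.88412
T = 1/5.88412 = 0.169949
Efficiency = (1 - 0.169949)*100 = 83.005 %


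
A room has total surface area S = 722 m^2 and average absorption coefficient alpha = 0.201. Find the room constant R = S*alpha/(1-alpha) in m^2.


R = 722 * 0.201 / (1 - 0.201) = 181.63 m^2


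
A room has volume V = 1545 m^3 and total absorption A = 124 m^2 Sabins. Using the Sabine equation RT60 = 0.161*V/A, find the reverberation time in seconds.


RT60 = 0.161 * 1545 / 124 = 2.006 s


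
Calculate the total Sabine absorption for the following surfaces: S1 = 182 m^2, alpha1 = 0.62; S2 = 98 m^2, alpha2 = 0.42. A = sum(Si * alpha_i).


182 * 0.62 = 112.84
98 * 0.42 = 41.16
A_total = 112.84 + 41.16 = 154 m^2


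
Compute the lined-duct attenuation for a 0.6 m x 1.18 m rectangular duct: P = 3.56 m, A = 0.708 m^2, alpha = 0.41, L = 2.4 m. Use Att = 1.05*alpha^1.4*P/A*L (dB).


alpha^1.4 = 0.41^1.4 = 0.28701
Attenuation rate = 1.05 * alpha^1.4 * P / A
= 1.05 * 0.28701 * 3.56 / 0.708 = 1.51532 dB/m
Total Att = 1.51532 * 2.4 = 3.6368 dB


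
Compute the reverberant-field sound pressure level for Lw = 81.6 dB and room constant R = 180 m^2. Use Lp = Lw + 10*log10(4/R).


4/R = 4/180 = 0.0222222
Lp = 81.6 + 10*log10(0.0222222) = 65.068 dB


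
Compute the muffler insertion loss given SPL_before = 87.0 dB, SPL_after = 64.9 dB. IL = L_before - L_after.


Insertion loss = SPL without muffler - SPL with muffler
IL = 87.0 - 64.9 = 22.1 dB


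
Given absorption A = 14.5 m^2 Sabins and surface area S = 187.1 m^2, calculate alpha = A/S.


Absorption coefficient = absorbed power / incident power
alpha = A / S = 14.5 / 187.1 = 0.077499


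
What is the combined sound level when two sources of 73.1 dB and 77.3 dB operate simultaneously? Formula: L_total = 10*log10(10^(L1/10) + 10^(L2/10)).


10^(73.1/10) = 2.04174e+07
10^(77.3/10) = 5.37032e+07
Sum = 2.04174e+07 + 5.37032e+07 = 7.41206e+07
L_total = 10*log10(7.41206e+07) = 78.699 dB


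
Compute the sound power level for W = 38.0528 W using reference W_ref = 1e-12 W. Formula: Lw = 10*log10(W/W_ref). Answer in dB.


W / W_ref = 38.0528 / 1e-12 = 3.80528e+13
Lw = 10 * log10(3.80528e+13) = 135.8 dB


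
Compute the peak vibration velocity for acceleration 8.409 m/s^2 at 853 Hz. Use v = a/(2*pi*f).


omega = 2*pi*f = 2*pi*853 = 5359.56 rad/s
v = a / omega = 8.409 / 5359.56 = 0.001569 m/s


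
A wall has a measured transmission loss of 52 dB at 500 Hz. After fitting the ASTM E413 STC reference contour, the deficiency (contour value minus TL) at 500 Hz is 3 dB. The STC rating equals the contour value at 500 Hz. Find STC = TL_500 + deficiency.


By ASTM E413, STC = value of the fitted reference contour at 500 Hz.
Contour value at 500 Hz = TL_500 + deficiency = 52 + 3 = 55
STC = 55


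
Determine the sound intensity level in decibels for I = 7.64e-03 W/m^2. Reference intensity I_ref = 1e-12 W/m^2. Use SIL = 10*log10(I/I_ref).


I / I_ref = 7.64e-03 / 1e-12 = 7.64e+09
SIL = 10 * log10(7.64e+09) = 98.831 dB


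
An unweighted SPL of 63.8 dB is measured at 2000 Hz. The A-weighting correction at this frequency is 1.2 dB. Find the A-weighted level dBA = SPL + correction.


A-weighting table: 2000 Hz -> 1.2 dB correction
SPL_A = SPL + correction = 63.8 + (1.2) = 65 dBA


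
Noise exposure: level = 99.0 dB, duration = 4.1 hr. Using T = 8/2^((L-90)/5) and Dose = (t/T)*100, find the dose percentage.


T_allowed = 8 / 2^((99.0 - 90)/5) = 2.2974 hr
Dose = 4.1 / 2.2974 * 100 = 178.46 %


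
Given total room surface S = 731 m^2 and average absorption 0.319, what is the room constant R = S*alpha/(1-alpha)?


R = 731 * 0.319 / (1 - 0.319) = 342.42 m^2


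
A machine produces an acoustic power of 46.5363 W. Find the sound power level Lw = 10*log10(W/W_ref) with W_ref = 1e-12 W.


W / W_ref = 46.5363 / 1e-12 = 4.65363e+13
Lw = 10 * log10(4.65363e+13) = 136.68 dB


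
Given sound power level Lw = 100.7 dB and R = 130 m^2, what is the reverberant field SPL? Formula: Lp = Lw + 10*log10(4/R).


4/R = 4/130 = 0.0307692
Lp = 100.7 + 10*log10(0.0307692) = 85.581 dB


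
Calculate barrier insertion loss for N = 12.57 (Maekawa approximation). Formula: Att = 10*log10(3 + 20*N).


3 + 20*N = 3 + 20*12.57 = 254.4
Att = 10*log10(254.4) = 24.055 dB


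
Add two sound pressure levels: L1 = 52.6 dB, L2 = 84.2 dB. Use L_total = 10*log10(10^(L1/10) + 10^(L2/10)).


10^(52.6/10) = 181970
10^(84.2/10) = 2.63027e+08
Sum = 181970 + 2.63027e+08 = 2.63209e+08
L_total = 10*log10(2.63209e+08) = 84.203 dB


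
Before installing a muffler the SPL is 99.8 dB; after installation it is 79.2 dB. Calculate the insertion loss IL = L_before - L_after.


Insertion loss = SPL without muffler - SPL with muffler
IL = 99.8 - 79.2 = 20.6 dB


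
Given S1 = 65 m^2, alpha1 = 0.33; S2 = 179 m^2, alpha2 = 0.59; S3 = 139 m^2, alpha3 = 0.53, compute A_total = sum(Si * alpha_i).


65 * 0.33 = 21.45
179 * 0.59 = 105.61
139 * 0.53 = 73.67
A_total = 21.45 + 105.61 + 73.67 = 200.73 m^2


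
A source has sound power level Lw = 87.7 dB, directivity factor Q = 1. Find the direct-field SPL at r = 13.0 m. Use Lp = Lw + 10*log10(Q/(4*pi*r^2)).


4*pi*r^2 = 4*pi*13.0^2 = 2123.72 m^2
Q / (4*pi*r^2) = 1 / 2123.72 = 0.000470872
Lp = 87.7 + 10*log10(0.000470872) = 54.429 dB


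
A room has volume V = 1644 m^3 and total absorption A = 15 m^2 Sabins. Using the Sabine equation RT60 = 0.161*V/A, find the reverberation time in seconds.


RT60 = 0.161 * 1644 / 15 = 17.646 s


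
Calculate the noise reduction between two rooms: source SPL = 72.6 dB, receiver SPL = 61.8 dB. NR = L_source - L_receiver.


NR = L_source - L_receiver (difference between source and receiving room levels)
NR = 72.6 - 61.8 = 10.8 dB


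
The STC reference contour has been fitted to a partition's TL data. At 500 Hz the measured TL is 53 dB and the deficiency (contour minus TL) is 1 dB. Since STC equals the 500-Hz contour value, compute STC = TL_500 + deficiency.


By ASTM E413, STC = value of the fitted reference contour at 500 Hz.
Contour value at 500 Hz = TL_500 + deficiency = 53 + 1 = 54
STC = 54


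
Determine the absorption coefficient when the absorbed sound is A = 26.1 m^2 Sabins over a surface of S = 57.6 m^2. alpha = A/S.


Absorption coefficient = absorbed power / incident power
alpha = A / S = 26.1 / 57.6 = 0.45312


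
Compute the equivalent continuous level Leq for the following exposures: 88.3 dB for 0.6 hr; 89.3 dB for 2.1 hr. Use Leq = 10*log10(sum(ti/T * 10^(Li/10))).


T_total = 0.6 + 2.1 = 2.7 hr
(0.6/2.7) * 10^(88.3/10) = 1.50241e+08
(2.1/2.7) * 10^(89.3/10) = 6.61996e+08
Sum = 1.50241e+08 + 6.61996e+08 = 8.12237e+08
Leq = 10*log10(8.12237e+08) = 89.097 dB


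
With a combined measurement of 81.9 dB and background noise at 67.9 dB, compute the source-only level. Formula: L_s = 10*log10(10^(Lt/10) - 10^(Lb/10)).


10^(81.9/10) = 1.54882e+08
10^(67.9/10) = 6.16595e+06
Difference = 1.54882e+08 - 6.16595e+06 = 1.48716e+08
L_source = 10*log10(1.48716e+08) = 81.724 dB


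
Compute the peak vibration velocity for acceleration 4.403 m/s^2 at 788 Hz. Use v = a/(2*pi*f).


omega = 2*pi*f = 2*pi*788 = 4951.15 rad/s
v = a / omega = 4.403 / 4951.15 = 0.00088929 m/s


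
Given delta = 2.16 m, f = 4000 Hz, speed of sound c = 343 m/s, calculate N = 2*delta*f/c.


N = 2*delta*f/c = 2*delta/lambda, where lambda = c/f
lambda = 343 / 4000 = 0.08575 m
N = 2 * 2.16 / 0.08575 = 50.379


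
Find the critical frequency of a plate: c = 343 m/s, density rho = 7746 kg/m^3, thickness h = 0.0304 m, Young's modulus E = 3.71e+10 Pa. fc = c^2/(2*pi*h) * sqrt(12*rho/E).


12*rho/E = 12*7746/3.71e+10 = 2.50544e-06
sqrt(12*rho/E) = sqrt(2.50544e-06) = 0.00158286
c^2/(2*pi*h) = 343^2/(2*pi*0.0304) = 615935
fc = 615935 * 0.00158286 = 974.94 Hz


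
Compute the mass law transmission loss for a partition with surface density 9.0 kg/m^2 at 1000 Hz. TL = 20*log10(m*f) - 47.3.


m * f = 9.0 * 1000 = 9000
20*log10(9000) = 79.0849 dB
TL = 79.0849 - 47.3 = 31.785 dB


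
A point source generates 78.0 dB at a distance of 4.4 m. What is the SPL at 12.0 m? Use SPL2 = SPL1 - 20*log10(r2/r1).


r2/r1 = 12.0/4.4 = 2.72727
Correction = 20*log10(2.72727) = 8.71456 dB
SPL2 = 78.0 - 8.71456 = 69.285 dB


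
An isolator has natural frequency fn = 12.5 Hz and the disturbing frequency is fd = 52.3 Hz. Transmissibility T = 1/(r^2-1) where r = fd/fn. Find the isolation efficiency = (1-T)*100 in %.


r = 52.3 / 12.5 = 4.184
r^2 - 1 = 4.184^2 - 1 = 16.5059
T = 1/16.5059 = 0.0605844
Efficiency = (1 - 0.0605844)*100 = 93.942 %


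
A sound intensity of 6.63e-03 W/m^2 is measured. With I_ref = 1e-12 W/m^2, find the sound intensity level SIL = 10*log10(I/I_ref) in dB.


I / I_ref = 6.63e-03 / 1e-12 = 6.63e+09
SIL = 10 * log10(6.63e+09) = 98.215 dB


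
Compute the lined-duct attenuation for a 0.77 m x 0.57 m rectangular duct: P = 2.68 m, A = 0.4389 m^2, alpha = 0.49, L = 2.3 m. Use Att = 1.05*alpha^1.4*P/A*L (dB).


alpha^1.4 = 0.49^1.4 = 0.368362
Attenuation rate = 1.05 * alpha^1.4 * P / A
= 1.05 * 0.368362 * 2.68 / 0.4389 = 2.36175 dB/m
Total Att = 2.36175 * 2.3 = 5.432 dB


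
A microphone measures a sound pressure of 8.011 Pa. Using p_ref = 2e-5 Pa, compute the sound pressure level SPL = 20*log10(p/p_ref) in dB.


p / p_ref = 8.011 / 2e-5 = 400550
SPL = 20 * log10(400550) = 112.05 dB


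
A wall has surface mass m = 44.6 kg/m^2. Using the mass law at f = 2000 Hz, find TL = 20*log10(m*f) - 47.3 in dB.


m * f = 44.6 * 2000 = 89200
20*log10(89200) = 99.0073 dB
TL = 99.0073 - 47.3 = 51.707 dB


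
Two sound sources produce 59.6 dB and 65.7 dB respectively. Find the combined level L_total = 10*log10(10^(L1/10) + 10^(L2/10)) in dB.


10^(59.6/10) = 912011
10^(65.7/10) = 3.71535e+06
Sum = 912011 + 3.71535e+06 = 4.62736e+06
L_total = 10*log10(4.62736e+06) = 66.653 dB


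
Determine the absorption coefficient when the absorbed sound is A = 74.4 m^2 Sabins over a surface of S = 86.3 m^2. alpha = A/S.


Absorption coefficient = absorbed power / incident power
alpha = A / S = 74.4 / 86.3 = 0.86211


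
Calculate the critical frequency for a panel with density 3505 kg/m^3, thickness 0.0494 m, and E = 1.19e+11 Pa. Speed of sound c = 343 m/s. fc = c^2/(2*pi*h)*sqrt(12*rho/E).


12*rho/E = 12*3505/1.19e+11 = 3.53445e-07
sqrt(12*rho/E) = sqrt(3.53445e-07) = 0.000594512
c^2/(2*pi*h) = 343^2/(2*pi*0.0494) = 379037
fc = 379037 * 0.000594512 = 225.34 Hz


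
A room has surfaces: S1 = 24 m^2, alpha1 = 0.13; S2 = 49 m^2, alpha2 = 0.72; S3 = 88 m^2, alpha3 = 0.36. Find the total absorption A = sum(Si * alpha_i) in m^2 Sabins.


24 * 0.13 = 3.12
49 * 0.72 = 35.28
88 * 0.36 = 31.68
A_total = 3.12 + 35.28 + 31.68 = 70.08 m^2
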